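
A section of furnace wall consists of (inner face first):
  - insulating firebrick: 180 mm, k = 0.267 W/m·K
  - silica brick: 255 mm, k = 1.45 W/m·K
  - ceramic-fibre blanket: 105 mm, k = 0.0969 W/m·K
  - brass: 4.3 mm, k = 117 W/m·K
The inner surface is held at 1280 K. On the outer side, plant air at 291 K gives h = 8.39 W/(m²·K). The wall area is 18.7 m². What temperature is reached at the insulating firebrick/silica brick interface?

Treating each layer as a thermal resistance in series:
R_insulating firebrick = L/(kA) = 0.18/(0.267×18.7) = 0.03605 K/W
R_silica brick = L/(kA) = 0.255/(1.45×18.7) = 0.009404 K/W
R_ceramic-fibre blanket = L/(kA) = 0.105/(0.0969×18.7) = 0.05795 K/W
R_brass = L/(kA) = 0.0043/(117×18.7) = 1.965×10^-6 K/W
R_outer film = 1/(h_o·A) = 1/(8.39×18.7) = 0.006374 K/W
R_total = 0.1098 K/W;  Q = ΔT/R_total = 989/0.1098 = 9009 W
T_interface = T_inner − Q·ΣR(inner→interface) = 1280 − 9010×0.03605

T ≈ 955 K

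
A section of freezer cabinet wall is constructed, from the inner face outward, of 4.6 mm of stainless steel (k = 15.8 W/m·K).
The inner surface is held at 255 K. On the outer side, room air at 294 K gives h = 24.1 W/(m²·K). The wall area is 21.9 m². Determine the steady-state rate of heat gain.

Series thermal resistances:
R_stainless steel = L/(kA) = 0.0046/(15.8×21.9) = 1.329×10^-5 K/W
R_outer film = 1/(h_o·A) = 1/(24.1×21.9) = 0.001895 K/W
R_total = 0.001908 K/W
Q = ΔT / R_total = 39 / 0.001908

Q ≈ 20400 W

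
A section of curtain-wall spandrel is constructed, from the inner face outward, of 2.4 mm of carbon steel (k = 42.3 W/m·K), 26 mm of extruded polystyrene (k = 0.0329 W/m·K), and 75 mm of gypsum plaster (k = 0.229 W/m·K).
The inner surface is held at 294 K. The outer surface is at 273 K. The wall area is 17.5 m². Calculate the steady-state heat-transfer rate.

Q ≈ 329 W

Model the wall as resistances in series:
R_carbon steel = L/(kA) = 0.0024/(42.3×17.5) = 3.242×10^-6 K/W
R_extruded polystyrene = L/(kA) = 0.026/(0.0329×17.5) = 0.04516 K/W
R_gypsum plaster = L/(kA) = 0.075/(0.229×17.5) = 0.01871 K/W
R_total = 0.06388 K/W
Q = ΔT / R_total = 21 / 0.06388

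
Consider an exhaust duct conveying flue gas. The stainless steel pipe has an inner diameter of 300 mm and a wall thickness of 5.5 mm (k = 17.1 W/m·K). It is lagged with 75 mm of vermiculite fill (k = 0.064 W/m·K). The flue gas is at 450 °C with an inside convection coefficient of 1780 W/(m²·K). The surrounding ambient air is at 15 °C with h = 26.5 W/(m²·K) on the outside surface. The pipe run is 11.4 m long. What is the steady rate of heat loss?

For a radial system each layer contributes R = ln(r_out/r_in)/(2πkL); films add R = 1/(hA).
R_inner film = 1/(h_i·2πr₁L) = 1/(1780×2π×0.15×11.4) = 5.229×10^-5 K/W
R_stainless steel pipe wall = ln(155.5/150)/(2π×17.1×11.4) = 2.94×10^-5 K/W
R_vermiculite fill = ln(230.5/155.5)/(2π×0.064×11.4) = 0.08586 K/W
R_outer film = 1/(h_o·2πr_oL) = 1/(26.5×2π×0.2305×11.4) = 0.002286 K/W
R_total = 0.08823 K/W
Q = ΔT/R_total = 435/0.08823

Q ≈ 4930 W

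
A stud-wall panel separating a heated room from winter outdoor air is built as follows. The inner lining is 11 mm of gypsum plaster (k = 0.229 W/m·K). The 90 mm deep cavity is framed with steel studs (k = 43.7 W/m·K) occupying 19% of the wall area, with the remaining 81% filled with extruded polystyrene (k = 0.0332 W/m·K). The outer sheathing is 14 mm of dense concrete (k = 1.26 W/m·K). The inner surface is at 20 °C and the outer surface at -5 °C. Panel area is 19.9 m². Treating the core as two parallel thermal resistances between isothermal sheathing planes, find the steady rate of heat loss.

Q ≈ 7110 W

Sheathing layers in series; stud and cavity paths in parallel between them.
R_inner = 0.011/(0.229×19.9) = 0.002414 K/W
R_stud  = 0.09/(43.7×0.19×19.9) = 5.447×10^-4 K/W
R_cav   = 0.09/(0.0332×0.81×19.9) = 0.1682 K/W
1/R_core = 1/R_stud + 1/R_cav → R_core = 5.429×10^-4 K/W
R_outer = 0.014/(1.26×19.9) = 5.583×10^-4 K/W
R_total = 0.003515 K/W
Q = ΔT/R_total = 25/0.003515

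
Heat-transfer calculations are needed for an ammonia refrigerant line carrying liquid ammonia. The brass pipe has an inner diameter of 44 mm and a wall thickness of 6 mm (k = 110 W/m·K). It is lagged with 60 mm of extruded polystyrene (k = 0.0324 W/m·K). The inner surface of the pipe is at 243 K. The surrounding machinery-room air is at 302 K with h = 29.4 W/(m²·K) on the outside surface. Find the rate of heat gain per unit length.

Per-layer cylindrical resistances, series-summed:
R_brass pipe wall = ln(28/22)/(2π×110×1) = 3.489×10^-4 K/W
R_extruded polystyrene = ln(88/28)/(2π×0.0324×1) = 5.625 K/W
R_outer film = 1/(h_o·2πr_oL) = 1/(29.4×2π×0.088×1) = 0.06152 K/W
R_total = 5.687 K/W
Q = ΔT/R_total = 59/5.687

q′ ≈ 10.4 W/m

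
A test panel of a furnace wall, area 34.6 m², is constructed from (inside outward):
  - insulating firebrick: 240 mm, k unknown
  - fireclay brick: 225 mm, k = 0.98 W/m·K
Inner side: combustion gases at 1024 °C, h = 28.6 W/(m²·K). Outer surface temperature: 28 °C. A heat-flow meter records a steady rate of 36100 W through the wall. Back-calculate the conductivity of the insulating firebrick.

k ≈ 0.348 W/(m·K)

Series thermal resistances:
R_inner film = 1/(h_i·A) = 1/(28.6×34.6) = 0.001011 K/W
R_fireclay brick = L/(kA) = 0.225/(0.98×34.6) = 0.006636 K/W
Sum of known resistances R_other = 0.007646 K/W
Total R = ΔT/Q = 996/36100 = 0.02759 K/W
R_insulating firebrick = R_total − R_other = 0.01994 K/W
k = L/(R·A) = 0.24/(0.01994×34.6)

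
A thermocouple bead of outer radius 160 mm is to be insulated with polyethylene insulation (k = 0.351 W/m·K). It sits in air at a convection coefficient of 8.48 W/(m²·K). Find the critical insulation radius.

For a sphere r_cr = 2k/h = 2×0.351/8.48
r_cr = 82.8 mm; since the bare radius (160 mm) is above r_cr, any added insulation will reduce heat loss.

r_cr ≈ 82.8 mm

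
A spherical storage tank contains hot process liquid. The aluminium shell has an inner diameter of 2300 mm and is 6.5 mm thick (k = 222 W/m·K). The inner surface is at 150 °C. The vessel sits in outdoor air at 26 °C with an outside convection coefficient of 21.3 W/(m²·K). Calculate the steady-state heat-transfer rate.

Each spherical layer contributes R = (1/r_i − 1/r_o)/(4πk):
R_aluminium shell = (1/1.15 − 1/1.1565)/(4π×222) = 1.752×10^-6 K/W
R_outer film = 1/(h·4πr_o²) = 1/(21.3×4π×1.1565²) = 0.002793 K/W
R_total = 0.002795 K/W
Q = ΔT/R_total = 124/0.002795

Q ≈ 44400 W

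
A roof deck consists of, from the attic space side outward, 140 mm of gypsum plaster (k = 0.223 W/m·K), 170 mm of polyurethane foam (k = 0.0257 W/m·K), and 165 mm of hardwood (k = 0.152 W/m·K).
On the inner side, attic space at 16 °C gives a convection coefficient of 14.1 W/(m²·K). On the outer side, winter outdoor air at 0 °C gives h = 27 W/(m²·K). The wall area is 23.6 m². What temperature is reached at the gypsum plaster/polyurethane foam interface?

Treating each layer as a thermal resistance in series:
R_inner film = 1/(h_i·A) = 1/(14.1×23.6) = 0.003005 K/W
R_gypsum plaster = L/(kA) = 0.14/(0.223×23.6) = 0.0266 K/W
R_polyurethane foam = L/(kA) = 0.17/(0.0257×23.6) = 0.2803 K/W
R_hardwood = L/(kA) = 0.165/(0.152×23.6) = 0.046 K/W
R_outer film = 1/(h_o·A) = 1/(27×23.6) = 0.001569 K/W
R_total = 0.3575 K/W;  Q = ΔT/R_total = 16/0.3575 = 44.76 W
T_interface = T_inner − Q·ΣR(inner→interface) = 16 − 44.8×0.02961

T ≈ 14.7 °C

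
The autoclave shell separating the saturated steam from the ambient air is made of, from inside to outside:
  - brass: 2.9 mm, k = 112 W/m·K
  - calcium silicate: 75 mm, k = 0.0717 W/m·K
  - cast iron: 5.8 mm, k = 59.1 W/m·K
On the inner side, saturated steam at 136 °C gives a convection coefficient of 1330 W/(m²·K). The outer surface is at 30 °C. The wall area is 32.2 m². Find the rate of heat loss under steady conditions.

Thermal resistances in series:
R_inner film = 1/(h_i·A) = 1/(1330×32.2) = 2.335×10^-5 K/W
R_brass = L/(kA) = 0.0029/(112×32.2) = 8.041×10^-7 K/W
R_calcium silicate = L/(kA) = 0.075/(0.0717×32.2) = 0.03249 K/W
R_cast iron = L/(kA) = 0.0058/(59.1×32.2) = 3.048×10^-6 K/W
R_total = 0.03251 K/W
Q = ΔT / R_total = 106 / 0.03251

Q ≈ 3260 W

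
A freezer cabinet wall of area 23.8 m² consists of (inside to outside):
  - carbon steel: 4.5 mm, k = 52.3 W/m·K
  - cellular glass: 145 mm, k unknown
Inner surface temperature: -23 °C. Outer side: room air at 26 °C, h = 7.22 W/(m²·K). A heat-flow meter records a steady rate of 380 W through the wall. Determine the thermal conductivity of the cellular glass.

k ≈ 0.0495 W/(m·K)

Treating each layer as a thermal resistance in series:
R_carbon steel = L/(kA) = 0.0045/(52.3×23.8) = 3.615×10^-6 K/W
R_outer film = 1/(h_o·A) = 1/(7.22×23.8) = 0.00582 K/W
Sum of known resistances R_other = 0.005823 K/W
Total R = ΔT/Q = 49/380 = 0.1289 K/W
R_cellular glass = R_total − R_other = 0.1231 K/W
k = L/(R·A) = 0.145/(0.1231×23.8)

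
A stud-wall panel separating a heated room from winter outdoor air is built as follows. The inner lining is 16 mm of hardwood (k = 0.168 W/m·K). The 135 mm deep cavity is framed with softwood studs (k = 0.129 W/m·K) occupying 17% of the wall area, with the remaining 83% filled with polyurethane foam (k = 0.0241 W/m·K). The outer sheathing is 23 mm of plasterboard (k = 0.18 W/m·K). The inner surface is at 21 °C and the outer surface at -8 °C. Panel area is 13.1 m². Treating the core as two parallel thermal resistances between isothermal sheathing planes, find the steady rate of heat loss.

Q ≈ 110 W

Sheathing layers in series; stud and cavity paths in parallel between them.
R_inner = 0.016/(0.168×13.1) = 0.00727 K/W
R_stud  = 0.135/(0.129×0.17×13.1) = 0.4699 K/W
R_cav   = 0.135/(0.0241×0.83×13.1) = 0.5152 K/W
1/R_core = 1/R_stud + 1/R_cav → R_core = 0.2458 K/W
R_outer = 0.023/(0.18×13.1) = 0.009754 K/W
R_total = 0.2628 K/W
Q = ΔT/R_total = 29/0.2628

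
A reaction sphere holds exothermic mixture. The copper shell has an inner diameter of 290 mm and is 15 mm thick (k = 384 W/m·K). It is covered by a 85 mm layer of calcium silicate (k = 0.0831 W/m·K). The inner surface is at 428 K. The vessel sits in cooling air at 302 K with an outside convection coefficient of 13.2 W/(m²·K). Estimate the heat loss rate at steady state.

For a spherical shell R = (1/r₁ − 1/r₂)/(4πk); film R = 1/(h·4πr²). In series:
R_copper shell = (1/0.145 − 1/0.16)/(4π×384) = 1.34×10^-4 K/W
R_calcium silicate = (1/0.16 − 1/0.245)/(4π×0.0831) = 2.076 K/W
R_outer film = 1/(h·4πr_o²) = 1/(13.2×4π×0.245²) = 0.1004 K/W
R_total = 2.177 K/W
Q = ΔT/R_total = 126/2.177

Q ≈ 57.9 W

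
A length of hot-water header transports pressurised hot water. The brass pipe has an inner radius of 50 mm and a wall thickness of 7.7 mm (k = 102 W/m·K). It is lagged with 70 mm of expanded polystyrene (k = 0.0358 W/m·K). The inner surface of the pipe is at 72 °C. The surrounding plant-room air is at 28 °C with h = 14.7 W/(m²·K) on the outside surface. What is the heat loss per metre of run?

Cylindrical conduction, so R = ln(r₂/r₁)/(2πkL) per layer, in series:
R_brass pipe wall = ln(57.7/50)/(2π×102×1) = 2.235×10^-4 K/W
R_expanded polystyrene = ln(127.7/57.7)/(2π×0.0358×1) = 3.532 K/W
R_outer film = 1/(h_o·2πr_oL) = 1/(14.7×2π×0.1277×1) = 0.08478 K/W
R_total = 3.617 K/W
Q = ΔT/R_total = 44/3.617

q′ ≈ 12.2 W/m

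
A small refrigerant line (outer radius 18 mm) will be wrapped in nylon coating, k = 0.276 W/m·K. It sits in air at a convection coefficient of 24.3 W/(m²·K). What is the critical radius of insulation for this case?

For a cylinder r_cr = k/h = 0.276/24.3
r_cr = 11.4 mm; since the bare radius (18 mm) is above r_cr, any added insulation will reduce heat loss.

r_cr ≈ 11.4 mm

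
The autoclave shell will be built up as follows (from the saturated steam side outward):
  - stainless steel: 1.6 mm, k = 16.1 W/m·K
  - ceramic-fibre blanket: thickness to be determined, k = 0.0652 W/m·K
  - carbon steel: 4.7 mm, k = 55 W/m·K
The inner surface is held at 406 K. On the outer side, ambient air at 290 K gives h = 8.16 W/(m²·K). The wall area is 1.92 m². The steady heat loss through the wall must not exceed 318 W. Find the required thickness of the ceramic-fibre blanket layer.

Thermal resistances in series:
R_stainless steel = L/(kA) = 0.0016/(16.1×1.92) = 5.176×10^-5 K/W
R_carbon steel = L/(kA) = 0.0047/(55×1.92) = 4.451×10^-5 K/W
R_outer film = 1/(h_o·A) = 1/(8.16×1.92) = 0.06383 K/W
Sum of the known resistances R_other = 0.06392 K/W
Required total resistance R_tot = ΔT/Q_allow = 116/318 = 0.3648 K/W
R_ceramic-fibre blanket = R_tot − R_other = 0.3009 K/W
L = R·k·A = 0.3009×0.0652×1.92

L ≈ 37.7 mm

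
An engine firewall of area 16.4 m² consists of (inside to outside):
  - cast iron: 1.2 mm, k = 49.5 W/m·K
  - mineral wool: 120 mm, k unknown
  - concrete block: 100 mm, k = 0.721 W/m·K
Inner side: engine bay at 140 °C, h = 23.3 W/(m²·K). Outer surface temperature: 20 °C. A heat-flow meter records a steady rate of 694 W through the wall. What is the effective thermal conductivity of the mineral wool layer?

k ≈ 0.0452 W/(m·K)

Using the resistance-network approach (series):
R_inner film = 1/(h_i·A) = 1/(23.3×16.4) = 0.002617 K/W
R_cast iron = L/(kA) = 0.0012/(49.5×16.4) = 1.478×10^-6 K/W
R_concrete block = L/(kA) = 0.1/(0.721×16.4) = 0.008457 K/W
Sum of known resistances R_other = 0.01108 K/W
Total R = ΔT/Q = 120/694 = 0.1729 K/W
R_mineral wool = R_total − R_other = 0.1618 K/W
k = L/(R·A) = 0.12/(0.1618×16.4)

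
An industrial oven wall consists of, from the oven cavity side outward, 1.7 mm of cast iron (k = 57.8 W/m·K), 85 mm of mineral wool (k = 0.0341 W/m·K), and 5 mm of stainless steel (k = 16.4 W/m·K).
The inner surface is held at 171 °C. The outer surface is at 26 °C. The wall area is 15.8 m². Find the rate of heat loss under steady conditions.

Treating each layer as a thermal resistance in series:
R_cast iron = L/(kA) = 0.0017/(57.8×15.8) = 1.862×10^-6 K/W
R_mineral wool = L/(kA) = 0.085/(0.0341×15.8) = 0.1578 K/W
R_stainless steel = L/(kA) = 0.005/(16.4×15.8) = 1.93×10^-5 K/W
R_total = 0.1578 K/W
Q = ΔT / R_total = 145 / 0.1578

Q ≈ 919 W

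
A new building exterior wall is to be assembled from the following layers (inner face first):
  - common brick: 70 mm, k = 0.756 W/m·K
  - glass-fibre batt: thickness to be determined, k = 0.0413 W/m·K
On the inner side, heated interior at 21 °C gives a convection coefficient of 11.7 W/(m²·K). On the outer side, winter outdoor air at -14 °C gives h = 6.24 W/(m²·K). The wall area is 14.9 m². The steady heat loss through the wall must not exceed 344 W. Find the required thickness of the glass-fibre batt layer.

Series thermal resistances:
R_inner film = 1/(h_i·A) = 1/(11.7×14.9) = 0.005736 K/W
R_common brick = L/(kA) = 0.07/(0.756×14.9) = 0.006214 K/W
R_outer film = 1/(h_o·A) = 1/(6.24×14.9) = 0.01076 K/W
Sum of the known resistances R_other = 0.02271 K/W
Required total resistance R_tot = ΔT/Q_allow = 35/344 = 0.1017 K/W
R_glass-fibre batt = R_tot − R_other = 0.07904 K/W
L = R·k·A = 0.07904×0.0413×14.9

L ≈ 48.6 mm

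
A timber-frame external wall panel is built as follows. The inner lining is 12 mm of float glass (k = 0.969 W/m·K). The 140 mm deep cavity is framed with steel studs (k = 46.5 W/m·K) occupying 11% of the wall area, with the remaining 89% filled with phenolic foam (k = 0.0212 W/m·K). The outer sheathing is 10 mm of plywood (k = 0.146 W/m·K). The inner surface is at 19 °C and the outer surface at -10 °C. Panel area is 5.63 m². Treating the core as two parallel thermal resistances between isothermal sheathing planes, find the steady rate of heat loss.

Sheathing layers in series; stud and cavity paths in parallel between them.
R_inner = 0.012/(0.969×5.63) = 0.0022 K/W
R_stud  = 0.14/(46.5×0.11×5.63) = 0.004862 K/W
R_cav   = 0.14/(0.0212×0.89×5.63) = 1.318 K/W
1/R_core = 1/R_stud + 1/R_cav → R_core = 0.004844 K/W
R_outer = 0.01/(0.146×5.63) = 0.01217 K/W
R_total = 0.01921 K/W
Q = ΔT/R_total = 29/0.01921

Q ≈ 1510 W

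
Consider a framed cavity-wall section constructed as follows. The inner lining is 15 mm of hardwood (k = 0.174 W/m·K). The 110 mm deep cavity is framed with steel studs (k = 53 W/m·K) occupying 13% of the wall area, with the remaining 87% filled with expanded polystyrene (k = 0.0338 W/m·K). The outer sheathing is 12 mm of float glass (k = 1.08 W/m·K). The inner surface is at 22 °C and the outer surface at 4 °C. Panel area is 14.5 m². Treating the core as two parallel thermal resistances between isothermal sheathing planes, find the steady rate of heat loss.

Q ≈ 2310 W

Sheathing layers in series; stud and cavity paths in parallel between them.
R_inner = 0.015/(0.174×14.5) = 0.005945 K/W
R_stud  = 0.11/(53×0.13×14.5) = 0.001101 K/W
R_cav   = 0.11/(0.0338×0.87×14.5) = 0.258 K/W
1/R_core = 1/R_stud + 1/R_cav → R_core = 0.001096 K/W
R_outer = 0.012/(1.08×14.5) = 7.663×10^-4 K/W
R_total = 0.007808 K/W
Q = ΔT/R_total = 18/0.007808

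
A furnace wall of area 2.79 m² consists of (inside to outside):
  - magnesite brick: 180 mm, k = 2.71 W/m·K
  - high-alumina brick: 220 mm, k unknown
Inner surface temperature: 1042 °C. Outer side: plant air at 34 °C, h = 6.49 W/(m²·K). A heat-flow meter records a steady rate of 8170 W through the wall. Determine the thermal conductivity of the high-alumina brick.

k ≈ 1.78 W/(m·K)

Series thermal resistances:
R_magnesite brick = L/(kA) = 0.18/(2.71×2.79) = 0.02381 K/W
R_outer film = 1/(h_o·A) = 1/(6.49×2.79) = 0.05523 K/W
Sum of known resistances R_other = 0.07903 K/W
Total R = ΔT/Q = 1008/8170 = 0.1234 K/W
R_high-alumina brick = R_total − R_other = 0.04434 K/W
k = L/(R·A) = 0.22/(0.04434×2.79)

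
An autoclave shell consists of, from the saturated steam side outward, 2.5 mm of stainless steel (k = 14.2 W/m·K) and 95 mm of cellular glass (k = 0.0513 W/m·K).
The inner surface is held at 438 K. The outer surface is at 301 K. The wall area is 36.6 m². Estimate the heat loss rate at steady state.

Q ≈ 2710 W

Model the wall as resistances in series:
R_stainless steel = L/(kA) = 0.0025/(14.2×36.6) = 4.81×10^-6 K/W
R_cellular glass = L/(kA) = 0.095/(0.0513×36.6) = 0.0506 K/W
R_total = 0.0506 K/W
Q = ΔT / R_total = 137 / 0.0506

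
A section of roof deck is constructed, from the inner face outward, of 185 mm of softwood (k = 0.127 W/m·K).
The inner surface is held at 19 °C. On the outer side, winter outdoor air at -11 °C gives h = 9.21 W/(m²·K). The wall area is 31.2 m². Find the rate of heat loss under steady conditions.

Treating each layer as a thermal resistance in series:
R_softwood = L/(kA) = 0.185/(0.127×31.2) = 0.04669 K/W
R_outer film = 1/(h_o·A) = 1/(9.21×31.2) = 0.00348 K/W
R_total = 0.05017 K/W
Q = ΔT / R_total = 30 / 0.05017

Q ≈ 598 W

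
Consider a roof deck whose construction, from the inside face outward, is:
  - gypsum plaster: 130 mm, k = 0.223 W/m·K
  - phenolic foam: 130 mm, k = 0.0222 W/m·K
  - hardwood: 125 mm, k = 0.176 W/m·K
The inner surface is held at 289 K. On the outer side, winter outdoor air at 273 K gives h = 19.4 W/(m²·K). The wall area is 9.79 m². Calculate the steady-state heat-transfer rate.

Series thermal resistances:
R_gypsum plaster = L/(kA) = 0.13/(0.223×9.79) = 0.05955 K/W
R_phenolic foam = L/(kA) = 0.13/(0.0222×9.79) = 0.5981 K/W
R_hardwood = L/(kA) = 0.125/(0.176×9.79) = 0.07255 K/W
R_outer film = 1/(h_o·A) = 1/(19.4×9.79) = 0.005265 K/W
R_total = 0.7355 K/W
Q = ΔT / R_total = 16 / 0.7355

Q ≈ 21.8 W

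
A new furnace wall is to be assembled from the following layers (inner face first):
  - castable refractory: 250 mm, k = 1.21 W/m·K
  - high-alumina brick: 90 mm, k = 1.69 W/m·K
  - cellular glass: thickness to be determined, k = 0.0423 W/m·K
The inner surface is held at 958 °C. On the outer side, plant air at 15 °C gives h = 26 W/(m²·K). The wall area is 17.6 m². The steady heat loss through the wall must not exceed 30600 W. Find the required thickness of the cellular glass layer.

L ≈ 10.3 mm

Series thermal resistances:
R_castable refractory = L/(kA) = 0.25/(1.21×17.6) = 0.01174 K/W
R_high-alumina brick = L/(kA) = 0.09/(1.69×17.6) = 0.003026 K/W
R_outer film = 1/(h_o·A) = 1/(26×17.6) = 0.002185 K/W
Sum of the known resistances R_other = 0.01695 K/W
Required total resistance R_tot = ΔT/Q_allow = 943/30600 = 0.03082 K/W
R_cellular glass = R_tot − R_other = 0.01387 K/W
L = R·k·A = 0.01387×0.0423×17.6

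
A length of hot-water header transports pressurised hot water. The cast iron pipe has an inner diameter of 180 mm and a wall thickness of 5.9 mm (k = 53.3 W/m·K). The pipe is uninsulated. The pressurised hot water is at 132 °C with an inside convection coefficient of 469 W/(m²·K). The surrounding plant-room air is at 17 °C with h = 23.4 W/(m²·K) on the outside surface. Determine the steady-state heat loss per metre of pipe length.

q′ ≈ 1540 W/m

Radial resistances (cylindrical: R_cond = ln(r_o/r_i)/(2πkL), R_conv = 1/(h·2πrL)):
R_inner film = 1/(h_i·2πr₁L) = 1/(469×2π×0.09×1) = 0.003771 K/W
R_cast iron pipe wall = ln(95.9/90)/(2π×53.3×1) = 1.896×10^-4 K/W
R_outer film = 1/(h_o·2πr_oL) = 1/(23.4×2π×0.0959×1) = 0.07092 K/W
R_total = 0.07488 K/W
Q = ΔT/R_total = 115/0.07488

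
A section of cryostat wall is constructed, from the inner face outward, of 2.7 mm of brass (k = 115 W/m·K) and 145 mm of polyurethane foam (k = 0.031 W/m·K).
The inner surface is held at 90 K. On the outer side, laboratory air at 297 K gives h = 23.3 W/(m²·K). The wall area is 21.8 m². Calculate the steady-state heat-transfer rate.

Treating each layer as a thermal resistance in series:
R_brass = L/(kA) = 0.0027/(115×21.8) = 1.077×10^-6 K/W
R_polyurethane foam = L/(kA) = 0.145/(0.031×21.8) = 0.2146 K/W
R_outer film = 1/(h_o·A) = 1/(23.3×21.8) = 0.001969 K/W
R_total = 0.2165 K/W
Q = ΔT / R_total = 207 / 0.2165

Q ≈ 956 W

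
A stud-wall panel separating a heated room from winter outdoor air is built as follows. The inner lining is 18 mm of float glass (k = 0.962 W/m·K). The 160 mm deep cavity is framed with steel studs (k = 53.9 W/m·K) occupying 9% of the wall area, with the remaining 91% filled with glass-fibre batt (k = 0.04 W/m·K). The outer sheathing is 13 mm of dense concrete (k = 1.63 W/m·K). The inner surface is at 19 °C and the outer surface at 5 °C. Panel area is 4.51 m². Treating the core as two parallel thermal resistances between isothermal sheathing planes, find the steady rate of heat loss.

Q ≈ 1060 W

Sheathing layers in series; stud and cavity paths in parallel between them.
R_inner = 0.018/(0.962×4.51) = 0.004149 K/W
R_stud  = 0.16/(53.9×0.09×4.51) = 0.007313 K/W
R_cav   = 0.16/(0.04×0.91×4.51) = 0.9746 K/W
1/R_core = 1/R_stud + 1/R_cav → R_core = 0.007259 K/W
R_outer = 0.013/(1.63×4.51) = 0.001768 K/W
R_total = 0.01318 K/W
Q = ΔT/R_total = 14/0.01318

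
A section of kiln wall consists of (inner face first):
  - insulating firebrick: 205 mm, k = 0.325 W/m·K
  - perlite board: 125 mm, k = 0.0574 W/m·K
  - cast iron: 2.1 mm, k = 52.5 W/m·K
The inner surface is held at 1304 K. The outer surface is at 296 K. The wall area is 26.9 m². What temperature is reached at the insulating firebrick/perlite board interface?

Treating each layer as a thermal resistance in series:
R_insulating firebrick = L/(kA) = 0.205/(0.325×26.9) = 0.02345 K/W
R_perlite board = L/(kA) = 0.125/(0.0574×26.9) = 0.08096 K/W
R_cast iron = L/(kA) = 0.0021/(52.5×26.9) = 1.487×10^-6 K/W
R_total = 0.1044 K/W;  Q = ΔT/R_total = 1008/0.1044 = 9655 W
T_interface = T_inner − Q·ΣR(inner→interface) = 1304 − 9650×0.02345

T ≈ 1080 K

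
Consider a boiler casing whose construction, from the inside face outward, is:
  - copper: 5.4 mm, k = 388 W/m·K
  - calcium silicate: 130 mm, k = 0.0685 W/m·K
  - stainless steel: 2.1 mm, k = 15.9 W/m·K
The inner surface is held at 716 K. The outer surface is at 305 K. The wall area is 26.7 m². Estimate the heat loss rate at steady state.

Q ≈ 5780 W

Treating each layer as a thermal resistance in series:
R_copper = L/(kA) = 0.0054/(388×26.7) = 5.213×10^-7 K/W
R_calcium silicate = L/(kA) = 0.13/(0.0685×26.7) = 0.07108 K/W
R_stainless steel = L/(kA) = 0.0021/(15.9×26.7) = 4.947×10^-6 K/W
R_total = 0.07108 K/W
Q = ΔT / R_total = 411 / 0.07108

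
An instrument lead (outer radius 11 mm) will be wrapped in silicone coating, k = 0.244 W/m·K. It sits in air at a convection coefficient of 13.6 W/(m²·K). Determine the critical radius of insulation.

r_cr ≈ 17.9 mm

For a cylinder r_cr = k/h = 0.244/13.6
r_cr = 17.9 mm; since the bare radius (11 mm) is below r_cr, adding a thin layer of insulation will *increase* heat loss.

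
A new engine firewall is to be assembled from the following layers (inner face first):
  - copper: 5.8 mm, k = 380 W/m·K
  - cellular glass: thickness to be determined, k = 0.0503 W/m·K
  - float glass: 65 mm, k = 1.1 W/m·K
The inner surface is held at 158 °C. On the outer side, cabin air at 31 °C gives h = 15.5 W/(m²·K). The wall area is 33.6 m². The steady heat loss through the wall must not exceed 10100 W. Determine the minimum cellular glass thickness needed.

Model the wall as resistances in series:
R_copper = L/(kA) = 0.0058/(380×33.6) = 4.543×10^-7 K/W
R_float glass = L/(kA) = 0.065/(1.1×33.6) = 0.001759 K/W
R_outer film = 1/(h_o·A) = 1/(15.5×33.6) = 0.00192 K/W
Sum of the known resistances R_other = 0.003679 K/W
Required total resistance R_tot = ΔT/Q_allow = 127/10100 = 0.01257 K/W
R_cellular glass = R_tot − R_other = 0.008895 K/W
L = R·k·A = 0.008895×0.0503×33.6

L ≈ 15 mm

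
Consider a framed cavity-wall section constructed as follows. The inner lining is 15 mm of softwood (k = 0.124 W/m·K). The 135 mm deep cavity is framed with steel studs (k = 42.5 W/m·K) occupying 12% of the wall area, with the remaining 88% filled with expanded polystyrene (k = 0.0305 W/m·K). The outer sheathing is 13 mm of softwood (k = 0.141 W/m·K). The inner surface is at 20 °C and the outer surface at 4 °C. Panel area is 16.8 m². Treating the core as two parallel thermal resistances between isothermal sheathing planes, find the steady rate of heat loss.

Q ≈ 1120 W

Sheathing layers in series; stud and cavity paths in parallel between them.
R_inner = 0.015/(0.124×16.8) = 0.0072 K/W
R_stud  = 0.135/(42.5×0.12×16.8) = 0.001576 K/W
R_cav   = 0.135/(0.0305×0.88×16.8) = 0.2994 K/W
1/R_core = 1/R_stud + 1/R_cav → R_core = 0.001567 K/W
R_outer = 0.013/(0.141×16.8) = 0.005488 K/W
R_total = 0.01426 K/W
Q = ΔT/R_total = 16/0.01426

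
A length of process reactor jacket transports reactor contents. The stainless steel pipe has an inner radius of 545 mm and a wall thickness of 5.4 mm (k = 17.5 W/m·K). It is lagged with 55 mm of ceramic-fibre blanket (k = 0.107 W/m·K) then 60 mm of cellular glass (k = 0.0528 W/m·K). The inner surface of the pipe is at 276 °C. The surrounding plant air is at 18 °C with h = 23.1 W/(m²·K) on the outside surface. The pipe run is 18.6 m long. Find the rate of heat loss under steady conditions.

For a radial system each layer contributes R = ln(r_out/r_in)/(2πkL); films add R = 1/(hA).
R_stainless steel pipe wall = ln(550.4/545)/(2π×17.5×18.6) = 4.821×10^-6 K/W
R_ceramic-fibre blanket = ln(605.4/550.4)/(2π×0.107×18.6) = 0.007617 K/W
R_cellular glass = ln(665.4/605.4)/(2π×0.0528×18.6) = 0.01531 K/W
R_outer film = 1/(h_o·2πr_oL) = 1/(23.1×2π×0.6654×18.6) = 5.567×10^-4 K/W
R_total = 0.02349 K/W
Q = ΔT/R_total = 258/0.02349

Q ≈ 11000 W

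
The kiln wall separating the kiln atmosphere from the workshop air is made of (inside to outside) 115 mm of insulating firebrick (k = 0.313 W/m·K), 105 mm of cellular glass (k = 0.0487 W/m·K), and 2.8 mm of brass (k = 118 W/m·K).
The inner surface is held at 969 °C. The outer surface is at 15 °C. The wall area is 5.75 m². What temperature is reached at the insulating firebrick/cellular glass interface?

Using the resistance-network approach (series):
R_insulating firebrick = L/(kA) = 0.115/(0.313×5.75) = 0.0639 K/W
R_cellular glass = L/(kA) = 0.105/(0.0487×5.75) = 0.375 K/W
R_brass = L/(kA) = 0.0028/(118×5.75) = 4.127×10^-6 K/W
R_total = 0.4389 K/W;  Q = ΔT/R_total = 954/0.4389 = 2174 W
T_interface = T_inner − Q·ΣR(inner→interface) = 969 − 2170×0.0639

T ≈ 830 °C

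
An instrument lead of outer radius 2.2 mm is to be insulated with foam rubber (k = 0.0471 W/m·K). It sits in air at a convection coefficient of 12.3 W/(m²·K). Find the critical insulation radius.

For a cylinder r_cr = k/h = 0.0471/12.3
r_cr = 3.83 mm; since the bare radius (2.2 mm) is below r_cr, adding a thin layer of insulation will *increase* heat loss.

r_cr ≈ 3.83 mm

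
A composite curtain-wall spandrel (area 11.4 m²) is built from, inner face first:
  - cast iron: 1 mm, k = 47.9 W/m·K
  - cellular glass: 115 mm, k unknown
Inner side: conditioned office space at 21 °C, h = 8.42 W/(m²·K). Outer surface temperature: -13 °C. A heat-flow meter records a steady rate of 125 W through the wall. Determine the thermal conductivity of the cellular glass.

k ≈ 0.0386 W/(m·K)

Model the wall as resistances in series:
R_inner film = 1/(h_i·A) = 1/(8.42×11.4) = 0.01042 K/W
R_cast iron = L/(kA) = 0.001/(47.9×11.4) = 1.831×10^-6 K/W
Sum of known resistances R_other = 0.01042 K/W
Total R = ΔT/Q = 34/125 = 0.272 K/W
R_cellular glass = R_total − R_other = 0.2616 K/W
k = L/(R·A) = 0.115/(0.2616×11.4)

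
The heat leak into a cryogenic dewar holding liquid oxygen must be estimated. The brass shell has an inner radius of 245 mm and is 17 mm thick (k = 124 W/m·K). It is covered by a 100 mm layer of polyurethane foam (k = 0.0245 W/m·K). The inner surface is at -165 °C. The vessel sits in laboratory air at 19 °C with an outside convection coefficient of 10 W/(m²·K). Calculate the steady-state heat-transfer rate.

Q ≈ 52.8 W

For a spherical shell R = (1/r₁ − 1/r₂)/(4πk); film R = 1/(h·4πr²). In series:
R_brass shell = (1/0.245 − 1/0.262)/(4π×124) = 1.7×10^-4 K/W
R_polyurethane foam = (1/0.262 − 1/0.362)/(4π×0.0245) = 3.425 K/W
R_outer film = 1/(h·4πr_o²) = 1/(10×4π×0.362²) = 0.06073 K/W
R_total = 3.486 K/W
Q = ΔT/R_total = 184/3.486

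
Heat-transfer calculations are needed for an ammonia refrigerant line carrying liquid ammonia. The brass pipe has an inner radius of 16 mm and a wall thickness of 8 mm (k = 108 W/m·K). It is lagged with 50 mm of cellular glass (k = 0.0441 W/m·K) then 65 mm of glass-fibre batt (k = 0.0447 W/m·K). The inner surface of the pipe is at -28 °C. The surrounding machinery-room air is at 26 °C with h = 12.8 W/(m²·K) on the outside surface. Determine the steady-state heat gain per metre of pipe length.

Per-layer cylindrical resistances, series-summed:
R_brass pipe wall = ln(24/16)/(2π×108×1) = 5.975×10^-4 K/W
R_cellular glass = ln(74/24)/(2π×0.0441×1) = 4.064 K/W
R_glass-fibre batt = ln(139/74)/(2π×0.0447×1) = 2.245 K/W
R_outer film = 1/(h_o·2πr_oL) = 1/(12.8×2π×0.139×1) = 0.08945 K/W
R_total = 6.398 K/W
Q = ΔT/R_total = 54/6.398

q′ ≈ 8.44 W/m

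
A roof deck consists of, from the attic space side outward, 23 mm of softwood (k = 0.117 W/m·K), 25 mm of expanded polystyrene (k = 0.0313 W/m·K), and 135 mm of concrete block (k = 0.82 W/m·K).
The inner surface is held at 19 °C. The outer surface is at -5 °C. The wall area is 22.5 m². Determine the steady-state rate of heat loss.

Q ≈ 466 W

Using the resistance-network approach (series):
R_softwood = L/(kA) = 0.023/(0.117×22.5) = 0.008737 K/W
R_expanded polystyrene = L/(kA) = 0.025/(0.0313×22.5) = 0.0355 K/W
R_concrete block = L/(kA) = 0.135/(0.82×22.5) = 0.007317 K/W
R_total = 0.05155 K/W
Q = ΔT / R_total = 24 / 0.05155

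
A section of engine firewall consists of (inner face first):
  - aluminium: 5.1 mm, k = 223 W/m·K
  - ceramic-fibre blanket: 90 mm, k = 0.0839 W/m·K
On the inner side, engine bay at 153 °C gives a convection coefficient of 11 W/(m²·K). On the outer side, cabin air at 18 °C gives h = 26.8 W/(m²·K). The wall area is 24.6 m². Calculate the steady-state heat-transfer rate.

Q ≈ 2770 W

Using the resistance-network approach (series):
R_inner film = 1/(h_i·A) = 1/(11×24.6) = 0.003695 K/W
R_aluminium = L/(kA) = 0.0051/(223×24.6) = 9.297×10^-7 K/W
R_ceramic-fibre blanket = L/(kA) = 0.09/(0.0839×24.6) = 0.04361 K/W
R_outer film = 1/(h_o·A) = 1/(26.8×24.6) = 0.001517 K/W
R_total = 0.04882 K/W
Q = ΔT / R_total = 135 / 0.04882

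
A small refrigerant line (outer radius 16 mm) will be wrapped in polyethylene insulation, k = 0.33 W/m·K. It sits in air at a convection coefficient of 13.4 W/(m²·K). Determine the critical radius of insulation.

For a cylinder r_cr = k/h = 0.33/13.4
r_cr = 24.6 mm; since the bare radius (16 mm) is below r_cr, adding a thin layer of insulation will *increase* heat loss.

r_cr ≈ 24.6 mm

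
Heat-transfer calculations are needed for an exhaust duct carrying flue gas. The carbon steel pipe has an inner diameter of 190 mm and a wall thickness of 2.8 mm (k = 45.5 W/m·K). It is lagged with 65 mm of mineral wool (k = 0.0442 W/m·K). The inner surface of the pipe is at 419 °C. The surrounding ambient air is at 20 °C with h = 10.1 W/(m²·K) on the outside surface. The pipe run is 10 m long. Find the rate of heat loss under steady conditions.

Q ≈ 2070 W

Radial resistances (cylindrical: R_cond = ln(r_o/r_i)/(2πkL), R_conv = 1/(h·2πrL)):
R_carbon steel pipe wall = ln(97.8/95)/(2π×45.5×10) = 1.016×10^-5 K/W
R_mineral wool = ln(162.8/97.8)/(2π×0.0442×10) = 0.1835 K/W
R_outer film = 1/(h_o·2πr_oL) = 1/(10.1×2π×0.1628×10) = 0.009679 K/W
R_total = 0.1932 K/W
Q = ΔT/R_total = 399/0.1932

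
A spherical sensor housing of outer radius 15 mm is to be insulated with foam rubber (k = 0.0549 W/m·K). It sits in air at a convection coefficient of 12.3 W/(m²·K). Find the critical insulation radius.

r_cr ≈ 8.93 mm

For a sphere r_cr = 2k/h = 2×0.0549/12.3
r_cr = 8.93 mm; since the bare radius (15 mm) is above r_cr, any added insulation will reduce heat loss.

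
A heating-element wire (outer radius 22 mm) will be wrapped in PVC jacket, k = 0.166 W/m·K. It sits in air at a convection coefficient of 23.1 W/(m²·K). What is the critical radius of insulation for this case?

For a cylinder r_cr = k/h = 0.166/23.1
r_cr = 7.19 mm; since the bare radius (22 mm) is above r_cr, any added insulation will reduce heat loss.

r_cr ≈ 7.19 mm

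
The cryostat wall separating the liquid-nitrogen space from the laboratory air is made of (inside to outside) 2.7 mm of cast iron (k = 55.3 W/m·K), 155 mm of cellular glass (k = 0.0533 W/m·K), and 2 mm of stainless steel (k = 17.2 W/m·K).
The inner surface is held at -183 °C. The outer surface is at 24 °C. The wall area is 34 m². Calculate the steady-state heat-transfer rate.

Q ≈ 2420 W

Treating each layer as a thermal resistance in series:
R_cast iron = L/(kA) = 0.0027/(55.3×34) = 1.436×10^-6 K/W
R_cellular glass = L/(kA) = 0.155/(0.0533×34) = 0.08553 K/W
R_stainless steel = L/(kA) = 0.002/(17.2×34) = 3.42×10^-6 K/W
R_total = 0.08554 K/W
Q = ΔT / R_total = 207 / 0.08554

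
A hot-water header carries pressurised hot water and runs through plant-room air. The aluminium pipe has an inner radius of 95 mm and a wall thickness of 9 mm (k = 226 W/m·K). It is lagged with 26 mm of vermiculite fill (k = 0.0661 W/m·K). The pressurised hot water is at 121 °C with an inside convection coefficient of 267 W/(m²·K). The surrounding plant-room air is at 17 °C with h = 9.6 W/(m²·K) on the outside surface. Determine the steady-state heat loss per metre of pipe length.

Per-layer cylindrical resistances, series-summed:
R_inner film = 1/(h_i·2πr₁L) = 1/(267×2π×0.095×1) = 0.006275 K/W
R_aluminium pipe wall = ln(104/95)/(2π×226×1) = 6.374×10^-5 K/W
R_vermiculite fill = ln(130/104)/(2π×0.0661×1) = 0.5373 K/W
R_outer film = 1/(h_o·2πr_oL) = 1/(9.6×2π×0.13×1) = 0.1275 K/W
R_total = 0.6711 K/W
Q = ΔT/R_total = 104/0.6711

q′ ≈ 155 W/m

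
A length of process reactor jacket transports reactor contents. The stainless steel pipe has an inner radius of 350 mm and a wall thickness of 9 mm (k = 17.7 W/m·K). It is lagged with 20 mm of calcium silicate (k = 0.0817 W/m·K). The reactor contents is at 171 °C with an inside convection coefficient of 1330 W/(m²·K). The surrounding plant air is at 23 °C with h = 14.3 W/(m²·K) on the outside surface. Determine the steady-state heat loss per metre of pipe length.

Per-layer cylindrical resistances, series-summed:
R_inner film = 1/(h_i·2πr₁L) = 1/(1330×2π×0.35×1) = 3.419×10^-4 K/W
R_stainless steel pipe wall = ln(359/350)/(2π×17.7×1) = 2.283×10^-4 K/W
R_calcium silicate = ln(379/359)/(2π×0.0817×1) = 0.1056 K/W
R_outer film = 1/(h_o·2πr_oL) = 1/(14.3×2π×0.379×1) = 0.02937 K/W
R_total = 0.1355 K/W
Q = ΔT/R_total = 148/0.1355

q′ ≈ 1090 W/m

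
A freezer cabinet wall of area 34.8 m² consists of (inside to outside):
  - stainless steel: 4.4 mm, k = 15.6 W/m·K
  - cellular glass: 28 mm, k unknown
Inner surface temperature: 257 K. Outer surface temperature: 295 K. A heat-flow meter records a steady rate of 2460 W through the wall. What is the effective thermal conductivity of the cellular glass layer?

Thermal resistances in series:
R_stainless steel = L/(kA) = 0.0044/(15.6×34.8) = 8.105×10^-6 K/W
Sum of known resistances R_other = 8.105×10^-6 K/W
Total R = ΔT/Q = 38/2460 = 0.01545 K/W
R_cellular glass = R_total − R_other = 0.01544 K/W
k = L/(R·A) = 0.028/(0.01544×34.8)

k ≈ 0.0521 W/(m·K)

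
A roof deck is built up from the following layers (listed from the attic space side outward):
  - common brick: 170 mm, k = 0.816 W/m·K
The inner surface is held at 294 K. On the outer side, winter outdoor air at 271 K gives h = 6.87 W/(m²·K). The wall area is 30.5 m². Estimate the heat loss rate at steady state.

Q ≈ 1980 W

Using the resistance-network approach (series):
R_common brick = L/(kA) = 0.17/(0.816×30.5) = 0.006831 K/W
R_outer film = 1/(h_o·A) = 1/(6.87×30.5) = 0.004772 K/W
R_total = 0.0116 K/W
Q = ΔT / R_total = 23 / 0.0116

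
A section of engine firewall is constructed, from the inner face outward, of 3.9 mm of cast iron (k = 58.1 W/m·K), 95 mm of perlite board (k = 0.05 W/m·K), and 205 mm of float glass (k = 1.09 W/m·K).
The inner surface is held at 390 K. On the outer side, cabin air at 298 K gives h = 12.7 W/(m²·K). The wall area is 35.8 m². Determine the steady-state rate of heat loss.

Q ≈ 1520 W

Thermal resistances in series:
R_cast iron = L/(kA) = 0.0039/(58.1×35.8) = 1.875×10^-6 K/W
R_perlite board = L/(kA) = 0.095/(0.05×35.8) = 0.05307 K/W
R_float glass = L/(kA) = 0.205/(1.09×35.8) = 0.005253 K/W
R_outer film = 1/(h_o·A) = 1/(12.7×35.8) = 0.002199 K/W
R_total = 0.06053 K/W
Q = ΔT / R_total = 92 / 0.06053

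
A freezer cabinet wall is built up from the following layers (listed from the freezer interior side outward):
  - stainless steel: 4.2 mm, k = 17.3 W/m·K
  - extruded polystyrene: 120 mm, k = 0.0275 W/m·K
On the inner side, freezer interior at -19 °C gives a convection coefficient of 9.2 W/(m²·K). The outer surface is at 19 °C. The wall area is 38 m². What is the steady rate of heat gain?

Thermal resistances in series:
R_inner film = 1/(h_i·A) = 1/(9.2×38) = 0.00286 K/W
R_stainless steel = L/(kA) = 0.0042/(17.3×38) = 6.389×10^-6 K/W
R_extruded polystyrene = L/(kA) = 0.12/(0.0275×38) = 0.1148 K/W
R_total = 0.1177 K/W
Q = ΔT / R_total = 38 / 0.1177

Q ≈ 323 W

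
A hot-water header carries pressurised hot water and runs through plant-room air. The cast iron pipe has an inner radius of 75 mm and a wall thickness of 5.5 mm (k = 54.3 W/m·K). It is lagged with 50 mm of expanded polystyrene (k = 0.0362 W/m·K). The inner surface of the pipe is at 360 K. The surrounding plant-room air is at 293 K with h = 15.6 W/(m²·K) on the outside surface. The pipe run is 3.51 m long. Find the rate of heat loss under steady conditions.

Q ≈ 107 W

Treating each annulus and film as a series resistance:
R_cast iron pipe wall = ln(80.5/75)/(2π×54.3×3.51) = 5.91×10^-5 K/W
R_expanded polystyrene = ln(130.5/80.5)/(2π×0.0362×3.51) = 0.6051 K/W
R_outer film = 1/(h_o·2πr_oL) = 1/(15.6×2π×0.1305×3.51) = 0.02227 K/W
R_total = 0.6275 K/W
Q = ΔT/R_total = 67/0.6275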